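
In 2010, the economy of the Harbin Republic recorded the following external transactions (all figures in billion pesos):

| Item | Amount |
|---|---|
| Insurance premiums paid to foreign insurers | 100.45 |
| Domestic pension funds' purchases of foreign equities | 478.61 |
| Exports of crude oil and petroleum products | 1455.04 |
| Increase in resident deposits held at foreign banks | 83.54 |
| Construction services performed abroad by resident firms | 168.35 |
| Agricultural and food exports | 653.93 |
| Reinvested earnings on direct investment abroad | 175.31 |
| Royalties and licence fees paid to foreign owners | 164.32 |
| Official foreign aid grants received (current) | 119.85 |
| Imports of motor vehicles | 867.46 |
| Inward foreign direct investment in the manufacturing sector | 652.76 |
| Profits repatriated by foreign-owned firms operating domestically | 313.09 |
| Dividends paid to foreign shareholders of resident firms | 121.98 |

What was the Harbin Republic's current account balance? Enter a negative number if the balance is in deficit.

1005.18

Goods: 653.93 + 1455.04 - 867.46 = 1241.51
Services: -164.32 - 100.45 + 168.35 = -96.42
Primary income: -121.98 + 175.31 - 313.09 = -259.76
Secondary income: 119.85
Current account = 1241.51 + (-96.42) + (-259.76) + 119.85 = 1005.18
(Excluded from the current account — financial account: domestic pension funds' purchases of foreign equities 478.61, increase in resident deposits held at foreign banks 83.54, inward foreign direct investment in the manufacturing sector 652.76.)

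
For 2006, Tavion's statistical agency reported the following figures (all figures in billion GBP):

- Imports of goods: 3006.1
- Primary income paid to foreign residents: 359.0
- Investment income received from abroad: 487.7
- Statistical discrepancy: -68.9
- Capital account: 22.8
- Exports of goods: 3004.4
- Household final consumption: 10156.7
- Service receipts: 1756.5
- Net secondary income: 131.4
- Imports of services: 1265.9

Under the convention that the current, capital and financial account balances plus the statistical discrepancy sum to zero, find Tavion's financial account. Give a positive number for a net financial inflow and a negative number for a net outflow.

Goods balance = 3004.4 - 3006.1 = -1.7
Services balance = 1756.5 - 1265.9 = 490.6
Trade balance (goods + services) = -1.7 + 490.6 = 488.9
Net primary income = 487.7 - 359.0 = 128.7
Net secondary income = 131.4
Current account = 488.9 + 128.7 + 131.4 = 749.0
Financial account = -(749.0 + 22.8 + (-68.9)) = -702.9

-702.9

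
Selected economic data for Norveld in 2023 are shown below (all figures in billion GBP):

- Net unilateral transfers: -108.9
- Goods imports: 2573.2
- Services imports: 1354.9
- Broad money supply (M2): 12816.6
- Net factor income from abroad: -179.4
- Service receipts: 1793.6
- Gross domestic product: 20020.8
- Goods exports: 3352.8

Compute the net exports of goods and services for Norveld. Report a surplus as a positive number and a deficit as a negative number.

1218.3

Goods balance = 3352.8 - 2573.2 = 779.6
Services balance = 1793.6 - 1354.9 = 438.7
Trade balance (goods + services) = 779.6 + 438.7 = 1218.3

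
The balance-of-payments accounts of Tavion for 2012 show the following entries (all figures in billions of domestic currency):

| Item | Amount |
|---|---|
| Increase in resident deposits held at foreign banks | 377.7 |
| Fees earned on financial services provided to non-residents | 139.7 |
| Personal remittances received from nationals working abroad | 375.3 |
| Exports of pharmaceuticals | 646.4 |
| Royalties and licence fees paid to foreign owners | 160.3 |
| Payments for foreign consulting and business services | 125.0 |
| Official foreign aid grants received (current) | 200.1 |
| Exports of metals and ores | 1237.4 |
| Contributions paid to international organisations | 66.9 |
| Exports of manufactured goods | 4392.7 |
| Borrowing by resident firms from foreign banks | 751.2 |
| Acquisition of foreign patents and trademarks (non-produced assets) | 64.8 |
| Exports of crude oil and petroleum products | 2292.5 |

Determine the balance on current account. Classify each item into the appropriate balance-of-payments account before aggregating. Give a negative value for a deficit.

Goods: 646.4 + 1237.4 + 4392.7 + 2292.5 = 8569.0
Services: 139.7 - 125.0 - 160.3 = -145.6
Secondary income: 375.3 - 66.9 + 200.1 = 508.5
Current account = 8569.0 + (-145.6) + 508.5 = 8931.9
(Excluded from the current account — financial account: increase in resident deposits held at foreign banks 377.7, borrowing by resident firms from foreign banks 751.2; capital account: acquisition of foreign patents and trademarks (non-produced assets) 64.8.)

8931.9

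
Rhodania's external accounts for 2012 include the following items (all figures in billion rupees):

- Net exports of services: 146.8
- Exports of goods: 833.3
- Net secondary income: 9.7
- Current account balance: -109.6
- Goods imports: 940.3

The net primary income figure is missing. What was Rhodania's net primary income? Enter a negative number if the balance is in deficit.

Current account = goods balance + services balance + net primary income + net secondary income
Sum of the known components = 49.5
Net primary income = CA - (known components) = -109.6 - 49.5 = -159.1

-159.1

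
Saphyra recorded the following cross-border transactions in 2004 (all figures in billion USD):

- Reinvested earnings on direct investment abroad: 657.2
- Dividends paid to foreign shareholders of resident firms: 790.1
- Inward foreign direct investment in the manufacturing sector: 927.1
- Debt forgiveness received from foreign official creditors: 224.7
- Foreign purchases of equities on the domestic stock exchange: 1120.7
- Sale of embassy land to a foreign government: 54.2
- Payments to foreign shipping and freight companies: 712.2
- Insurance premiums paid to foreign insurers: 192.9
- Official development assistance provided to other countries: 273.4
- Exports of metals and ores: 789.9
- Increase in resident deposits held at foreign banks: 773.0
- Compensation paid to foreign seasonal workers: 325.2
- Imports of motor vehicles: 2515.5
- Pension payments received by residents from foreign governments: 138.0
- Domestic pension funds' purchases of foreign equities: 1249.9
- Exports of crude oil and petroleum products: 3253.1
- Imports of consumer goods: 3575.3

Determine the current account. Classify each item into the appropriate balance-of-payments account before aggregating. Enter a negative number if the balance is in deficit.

-3546.4

Goods: -2515.5 + 789.9 - 3575.3 + 3253.1 = -2047.8
Services: -712.2 - 192.9 = -905.1
Primary income: 657.2 - 325.2 - 790.1 = -458.1
Secondary income: 138.0 - 273.4 = -135.4
Current account = (-2047.8) + (-905.1) + (-458.1) + (-135.4) = -3546.4
(Excluded from the current account — financial account: inward foreign direct investment in the manufacturing sector 927.1, foreign purchases of equities on the domestic stock exchange 1120.7, increase in resident deposits held at foreign banks 773.0, domestic pension funds' purchases of foreign equities 1249.9; capital account: debt forgiveness received from foreign official creditors 224.7, sale of embassy land to a foreign government 54.2.)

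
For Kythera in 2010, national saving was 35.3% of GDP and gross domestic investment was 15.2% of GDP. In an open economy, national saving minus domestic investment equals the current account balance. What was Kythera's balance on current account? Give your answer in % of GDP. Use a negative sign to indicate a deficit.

20.1

S - I = CA (net lending to the rest of the world).
CA = S - I = 35.3 - 15.2 = 20.1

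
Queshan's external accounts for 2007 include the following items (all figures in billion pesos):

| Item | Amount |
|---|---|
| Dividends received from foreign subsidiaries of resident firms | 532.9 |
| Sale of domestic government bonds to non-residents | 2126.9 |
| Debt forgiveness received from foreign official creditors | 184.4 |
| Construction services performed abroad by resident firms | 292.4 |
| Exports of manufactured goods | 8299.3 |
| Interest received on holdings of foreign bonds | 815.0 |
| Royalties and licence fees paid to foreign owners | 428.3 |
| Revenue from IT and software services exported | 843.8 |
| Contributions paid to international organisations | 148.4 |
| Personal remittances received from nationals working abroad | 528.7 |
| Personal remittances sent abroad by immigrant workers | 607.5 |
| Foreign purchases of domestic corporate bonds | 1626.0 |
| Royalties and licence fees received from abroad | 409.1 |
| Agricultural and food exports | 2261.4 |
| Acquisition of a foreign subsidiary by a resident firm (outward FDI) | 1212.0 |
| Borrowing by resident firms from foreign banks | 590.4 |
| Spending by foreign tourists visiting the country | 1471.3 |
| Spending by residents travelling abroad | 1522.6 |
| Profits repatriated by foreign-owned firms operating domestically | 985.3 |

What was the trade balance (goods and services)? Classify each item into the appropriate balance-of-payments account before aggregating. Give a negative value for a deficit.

11626.4

Goods: 8299.3 + 2261.4 = 10560.7
Services: 843.8 + 409.1 - 428.3 + 1471.3 - 1522.6 + 292.4 = 1065.7
Trade balance = 10560.7 + 1065.7 = 11626.4
(Excluded from the trade balance — primary income: dividends received from foreign subsidiaries of resident firms 532.9, interest received on holdings of foreign bonds 815.0, profits repatriated by foreign-owned firms operating domestically 985.3; financial account: sale of domestic government bonds to non-residents 2126.9, foreign purchases of domestic corporate bonds 1626.0, acquisition of a foreign subsidiary by a resident firm (outward FDI) 1212.0, borrowing by resident firms from foreign banks 590.4; capital account: debt forgiveness received from foreign official creditors 184.4; secondary income: contributions paid to international organisations 148.4, personal remittances received from nationals working abroad 528.7, personal remittances sent abroad by immigrant workers 607.5.)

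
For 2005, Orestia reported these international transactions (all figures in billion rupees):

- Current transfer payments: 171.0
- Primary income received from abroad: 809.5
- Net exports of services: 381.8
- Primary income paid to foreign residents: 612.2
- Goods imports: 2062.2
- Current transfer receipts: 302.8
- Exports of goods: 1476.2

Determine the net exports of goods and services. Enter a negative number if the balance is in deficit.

-204.2

Goods balance = 1476.2 - 2062.2 = -586.0
Services balance = 381.8
Trade balance (goods + services) = -586.0 + 381.8 = -204.2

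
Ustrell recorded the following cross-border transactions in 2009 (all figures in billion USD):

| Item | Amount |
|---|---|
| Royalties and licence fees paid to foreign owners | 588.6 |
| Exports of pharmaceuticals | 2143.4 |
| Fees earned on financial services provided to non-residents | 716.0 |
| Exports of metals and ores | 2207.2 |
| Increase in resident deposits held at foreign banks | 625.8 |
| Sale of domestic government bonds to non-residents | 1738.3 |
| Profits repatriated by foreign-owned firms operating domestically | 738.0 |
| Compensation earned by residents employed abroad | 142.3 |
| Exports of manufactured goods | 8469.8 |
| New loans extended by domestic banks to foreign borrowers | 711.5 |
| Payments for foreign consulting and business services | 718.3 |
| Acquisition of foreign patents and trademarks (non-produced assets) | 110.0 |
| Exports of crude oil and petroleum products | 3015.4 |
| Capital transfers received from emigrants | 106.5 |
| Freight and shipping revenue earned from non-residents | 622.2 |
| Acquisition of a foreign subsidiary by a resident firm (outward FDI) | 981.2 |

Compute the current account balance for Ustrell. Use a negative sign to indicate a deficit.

15271.4

Goods: 2143.4 + 2207.2 + 8469.8 + 3015.4 = 15835.8
Services: -718.3 + 622.2 + 716.0 - 588.6 = 31.3
Primary income: -738.0 + 142.3 = -595.7
Current account = 15835.8 + 31.3 + (-595.7) = 15271.4
(Excluded from the current account — financial account: increase in resident deposits held at foreign banks 625.8, sale of domestic government bonds to non-residents 1738.3, new loans extended by domestic banks to foreign borrowers 711.5, acquisition of a foreign subsidiary by a resident firm (outward FDI) 981.2; capital account: acquisition of foreign patents and trademarks (non-produced assets) 110.0, capital transfers received from emigrants 106.5.)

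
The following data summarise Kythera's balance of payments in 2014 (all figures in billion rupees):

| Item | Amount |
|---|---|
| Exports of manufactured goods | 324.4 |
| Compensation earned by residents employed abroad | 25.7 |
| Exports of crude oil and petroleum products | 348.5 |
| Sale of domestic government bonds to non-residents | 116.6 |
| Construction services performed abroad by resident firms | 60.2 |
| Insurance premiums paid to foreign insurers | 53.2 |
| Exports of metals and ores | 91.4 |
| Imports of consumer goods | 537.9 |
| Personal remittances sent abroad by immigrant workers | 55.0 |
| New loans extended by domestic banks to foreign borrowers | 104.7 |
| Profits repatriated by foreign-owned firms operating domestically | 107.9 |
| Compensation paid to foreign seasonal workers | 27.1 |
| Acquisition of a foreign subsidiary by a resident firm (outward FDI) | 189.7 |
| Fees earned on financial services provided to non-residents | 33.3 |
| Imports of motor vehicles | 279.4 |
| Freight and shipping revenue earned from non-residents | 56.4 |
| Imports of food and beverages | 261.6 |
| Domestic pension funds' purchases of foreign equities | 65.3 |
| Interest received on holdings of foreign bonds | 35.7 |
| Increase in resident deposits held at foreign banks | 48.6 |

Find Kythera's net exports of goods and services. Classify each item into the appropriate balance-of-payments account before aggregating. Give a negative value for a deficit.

-217.9

Goods: 348.5 - 261.6 + 91.4 - 279.4 - 537.9 + 324.4 = -314.6
Services: -53.2 + 56.4 + 60.2 + 33.3 = 96.7
Trade balance = -314.6 + 96.7 = -217.9
(Excluded from the trade balance — primary income: compensation earned by residents employed abroad 25.7, profits repatriated by foreign-owned firms operating domestically 107.9, compensation paid to foreign seasonal workers 27.1, interest received on holdings of foreign bonds 35.7; financial account: sale of domestic government bonds to non-residents 116.6, new loans extended by domestic banks to foreign borrowers 104.7, acquisition of a foreign subsidiary by a resident firm (outward FDI) 189.7, domestic pension funds' purchases of foreign equities 65.3, increase in resident deposits held at foreign banks 48.6; secondary income: personal remittances sent abroad by immigrant workers 55.0.)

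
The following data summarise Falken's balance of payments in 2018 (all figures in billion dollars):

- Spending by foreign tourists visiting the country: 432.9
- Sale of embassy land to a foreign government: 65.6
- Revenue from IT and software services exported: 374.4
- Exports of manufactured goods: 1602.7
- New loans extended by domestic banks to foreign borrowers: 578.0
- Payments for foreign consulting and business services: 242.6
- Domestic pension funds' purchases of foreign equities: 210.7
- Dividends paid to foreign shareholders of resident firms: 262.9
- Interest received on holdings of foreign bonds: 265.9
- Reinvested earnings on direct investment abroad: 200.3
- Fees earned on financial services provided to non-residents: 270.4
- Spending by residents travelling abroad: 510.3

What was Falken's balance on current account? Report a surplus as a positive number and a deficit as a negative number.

2130.8

Goods: 1602.7
Services: 374.4 + 270.4 + 432.9 - 510.3 - 242.6 = 324.8
Primary income: -262.9 + 265.9 + 200.3 = 203.3
Current account = 1602.7 + 324.8 + 203.3 = 2130.8
(Excluded from the current account — capital account: sale of embassy land to a foreign government 65.6; financial account: new loans extended by domestic banks to foreign borrowers 578.0, domestic pension funds' purchases of foreign equities 210.7.)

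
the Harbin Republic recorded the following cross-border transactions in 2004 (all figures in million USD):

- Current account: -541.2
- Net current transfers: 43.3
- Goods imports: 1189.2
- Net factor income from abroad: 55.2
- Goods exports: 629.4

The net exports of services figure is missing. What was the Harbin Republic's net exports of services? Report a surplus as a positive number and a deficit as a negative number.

Current account = goods balance + services balance + net primary income + net secondary income
Sum of the known components = -461.3
Net exports of services = CA - (known components) = -541.2 - (-461.3) = -79.9

-79.9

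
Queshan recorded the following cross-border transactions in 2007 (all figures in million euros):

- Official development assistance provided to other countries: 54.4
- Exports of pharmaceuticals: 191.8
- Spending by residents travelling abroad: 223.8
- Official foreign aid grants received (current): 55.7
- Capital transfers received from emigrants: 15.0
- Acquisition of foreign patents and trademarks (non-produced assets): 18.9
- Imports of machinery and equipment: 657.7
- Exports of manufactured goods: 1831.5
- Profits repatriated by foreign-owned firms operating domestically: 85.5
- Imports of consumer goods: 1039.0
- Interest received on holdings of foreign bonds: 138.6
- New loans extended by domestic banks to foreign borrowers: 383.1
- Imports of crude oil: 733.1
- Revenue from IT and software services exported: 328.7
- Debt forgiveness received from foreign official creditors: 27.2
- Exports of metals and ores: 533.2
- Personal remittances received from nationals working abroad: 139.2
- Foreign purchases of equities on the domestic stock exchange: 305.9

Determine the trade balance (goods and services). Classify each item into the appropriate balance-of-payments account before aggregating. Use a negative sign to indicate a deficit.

Goods: -1039.0 + 533.2 + 191.8 - 657.7 - 733.1 + 1831.5 = 126.7
Services: 328.7 - 223.8 = 104.9
Trade balance = 126.7 + 104.9 = 231.6
(Excluded from the trade balance — secondary income: official development assistance provided to other countries 54.4, official foreign aid grants received (current) 55.7, personal remittances received from nationals working abroad 139.2; capital account: capital transfers received from emigrants 15.0, acquisition of foreign patents and trademarks (non-produced assets) 18.9, debt forgiveness received from foreign official creditors 27.2; primary income: profits repatriated by foreign-owned firms operating domestically 85.5, interest received on holdings of foreign bonds 138.6; financial account: new loans extended by domestic banks to foreign borrowers 383.1, foreign purchases of equities on the domestic stock exchange 305.9.)

231.6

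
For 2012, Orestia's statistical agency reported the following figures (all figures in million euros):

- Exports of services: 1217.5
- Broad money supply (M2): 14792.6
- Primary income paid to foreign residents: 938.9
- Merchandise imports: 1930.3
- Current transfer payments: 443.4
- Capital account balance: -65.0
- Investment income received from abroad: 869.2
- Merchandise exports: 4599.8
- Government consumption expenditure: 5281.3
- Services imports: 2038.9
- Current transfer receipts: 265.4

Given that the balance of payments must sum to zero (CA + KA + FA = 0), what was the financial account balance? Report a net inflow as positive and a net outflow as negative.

-1535.4

Goods balance = 4599.8 - 1930.3 = 2669.5
Services balance = 1217.5 - 2038.9 = -821.4
Trade balance (goods + services) = 2669.5 + (-821.4) = 1848.1
Net primary income = 869.2 - 938.9 = -69.7
Net secondary income = 265.4 - 443.4 = -178.0
Current account = 1848.1 + (-69.7) + (-178.0) = 1600.4
Financial account = -(1600.4 + (-65.0)) = -1535.4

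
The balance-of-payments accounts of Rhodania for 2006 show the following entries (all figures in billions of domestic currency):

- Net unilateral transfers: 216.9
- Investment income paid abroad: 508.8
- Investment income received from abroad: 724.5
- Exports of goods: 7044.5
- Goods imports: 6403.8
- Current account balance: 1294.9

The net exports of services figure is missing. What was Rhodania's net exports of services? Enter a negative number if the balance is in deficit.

221.6

Current account = goods balance + services balance + net primary income + net secondary income
Sum of the known components = 1073.3
Net exports of services = CA - (known components) = 1294.9 - 1073.3 = 221.6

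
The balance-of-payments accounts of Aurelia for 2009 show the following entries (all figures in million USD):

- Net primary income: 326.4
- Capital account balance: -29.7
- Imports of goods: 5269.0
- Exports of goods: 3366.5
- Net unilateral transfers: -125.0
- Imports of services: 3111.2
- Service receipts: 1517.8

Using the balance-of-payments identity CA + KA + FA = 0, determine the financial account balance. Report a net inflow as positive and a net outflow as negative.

3324.2

Goods balance = 3366.5 - 5269.0 = -1902.5
Services balance = 1517.8 - 3111.2 = -1593.4
Trade balance (goods + services) = -1902.5 + (-1593.4) = -3495.9
Net primary income = 326.4
Net secondary income = -125.0
Current account = -3495.9 + 326.4 + (-125.0) = -3294.5
Financial account = -(-3294.5 + (-29.7)) = 3324.2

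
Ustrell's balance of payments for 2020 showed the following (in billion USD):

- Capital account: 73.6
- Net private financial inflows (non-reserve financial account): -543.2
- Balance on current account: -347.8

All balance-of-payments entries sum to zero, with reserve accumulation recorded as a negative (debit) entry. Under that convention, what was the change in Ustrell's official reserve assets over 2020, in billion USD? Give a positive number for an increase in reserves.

-817.4

Official reserve transactions balance = -((-347.8) + 73.6 + (-543.2)) = 817.4
An accumulation of reserves is recorded as a debit (negative entry), so the change in the stock of reserves is the negative of that balance.
Change in official reserves = -(817.4) = -817.4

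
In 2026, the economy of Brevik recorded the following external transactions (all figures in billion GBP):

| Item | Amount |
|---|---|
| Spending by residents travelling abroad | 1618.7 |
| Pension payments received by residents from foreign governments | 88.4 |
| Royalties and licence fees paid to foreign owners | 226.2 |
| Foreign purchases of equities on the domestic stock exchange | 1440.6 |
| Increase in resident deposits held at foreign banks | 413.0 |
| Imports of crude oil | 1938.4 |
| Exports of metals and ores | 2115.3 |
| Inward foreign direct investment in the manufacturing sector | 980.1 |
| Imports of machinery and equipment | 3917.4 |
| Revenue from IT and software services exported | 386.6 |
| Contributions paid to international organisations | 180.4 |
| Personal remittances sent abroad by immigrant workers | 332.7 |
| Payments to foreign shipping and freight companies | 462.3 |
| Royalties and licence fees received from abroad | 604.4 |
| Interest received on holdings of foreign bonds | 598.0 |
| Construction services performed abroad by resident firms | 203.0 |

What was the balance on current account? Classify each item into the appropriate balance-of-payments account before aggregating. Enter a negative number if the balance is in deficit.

Goods: 2115.3 - 1938.4 - 3917.4 = -3740.5
Services: 604.4 - 1618.7 - 226.2 + 386.6 + 203.0 - 462.3 = -1113.2
Primary income: 598.0
Secondary income: -180.4 + 88.4 - 332.7 = -424.7
Current account = (-3740.5) + (-1113.2) + 598.0 + (-424.7) = -4680.4
(Excluded from the current account — financial account: foreign purchases of equities on the domestic stock exchange 1440.6, increase in resident deposits held at foreign banks 413.0, inward foreign direct investment in the manufacturing sector 980.1.)

-4680.4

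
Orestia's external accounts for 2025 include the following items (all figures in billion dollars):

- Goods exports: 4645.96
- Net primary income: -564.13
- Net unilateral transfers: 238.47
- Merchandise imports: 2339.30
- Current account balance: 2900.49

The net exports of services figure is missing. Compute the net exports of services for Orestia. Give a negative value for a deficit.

919.49

Current account = goods balance + services balance + net primary income + net secondary income
Sum of the known components = 1981.00
Net exports of services = CA - (known components) = 2900.49 - 1981.00 = 919.49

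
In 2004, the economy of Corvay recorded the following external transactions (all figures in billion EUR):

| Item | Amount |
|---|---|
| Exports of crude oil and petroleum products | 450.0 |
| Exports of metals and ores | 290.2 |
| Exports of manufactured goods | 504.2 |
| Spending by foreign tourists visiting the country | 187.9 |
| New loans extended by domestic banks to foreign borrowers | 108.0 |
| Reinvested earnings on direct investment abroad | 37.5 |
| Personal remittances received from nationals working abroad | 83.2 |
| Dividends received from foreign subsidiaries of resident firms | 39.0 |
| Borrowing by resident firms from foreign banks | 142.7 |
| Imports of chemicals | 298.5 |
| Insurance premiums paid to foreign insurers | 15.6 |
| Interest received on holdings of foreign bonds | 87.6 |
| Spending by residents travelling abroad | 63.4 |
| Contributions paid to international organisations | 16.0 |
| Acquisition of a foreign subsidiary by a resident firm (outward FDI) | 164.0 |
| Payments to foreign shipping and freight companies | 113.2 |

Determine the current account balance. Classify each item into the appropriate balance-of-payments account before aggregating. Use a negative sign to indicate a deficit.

1172.9

Goods: 450.0 + 504.2 - 298.5 + 290.2 = 945.9
Services: -63.4 - 113.2 + 187.9 - 15.6 = -4.3
Primary income: 37.5 + 87.6 + 39.0 = 164.1
Secondary income: 83.2 - 16.0 = 67.2
Current account = 945.9 + (-4.3) + 164.1 + 67.2 = 1172.9
(Excluded from the current account — financial account: new loans extended by domestic banks to foreign borrowers 108.0, borrowing by resident firms from foreign banks 142.7, acquisition of a foreign subsidiary by a resident firm (outward FDI) 164.0.)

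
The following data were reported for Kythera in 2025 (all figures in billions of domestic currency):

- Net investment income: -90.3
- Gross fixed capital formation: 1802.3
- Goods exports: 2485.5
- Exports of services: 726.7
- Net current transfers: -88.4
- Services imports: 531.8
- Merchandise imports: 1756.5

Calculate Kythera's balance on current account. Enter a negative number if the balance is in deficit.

Goods balance = 2485.5 - 1756.5 = 729.0
Services balance = 726.7 - 531.8 = 194.9
Trade balance (goods + services) = 729.0 + 194.9 = 923.9
Net primary income = -90.3
Net secondary income = -88.4
Current account = 923.9 + (-90.3) + (-88.4) = 745.2

745.2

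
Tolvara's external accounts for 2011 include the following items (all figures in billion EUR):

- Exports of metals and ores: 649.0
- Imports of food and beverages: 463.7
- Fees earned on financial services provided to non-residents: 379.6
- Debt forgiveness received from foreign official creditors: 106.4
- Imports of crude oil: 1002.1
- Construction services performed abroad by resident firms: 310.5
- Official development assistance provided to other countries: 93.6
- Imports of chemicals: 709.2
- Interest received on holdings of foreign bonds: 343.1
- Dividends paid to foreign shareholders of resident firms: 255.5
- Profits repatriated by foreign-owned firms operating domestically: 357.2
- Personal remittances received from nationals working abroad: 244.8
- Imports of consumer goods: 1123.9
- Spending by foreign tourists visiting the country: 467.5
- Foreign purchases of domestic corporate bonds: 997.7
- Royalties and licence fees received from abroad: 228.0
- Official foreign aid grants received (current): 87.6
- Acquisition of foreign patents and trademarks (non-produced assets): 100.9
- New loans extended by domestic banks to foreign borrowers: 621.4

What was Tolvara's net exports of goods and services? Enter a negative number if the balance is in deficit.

-1264.3

Goods: -709.2 - 1123.9 - 463.7 - 1002.1 + 649.0 = -2649.9
Services: 228.0 + 379.6 + 310.5 + 467.5 = 1385.6
Trade balance = -2649.9 + 1385.6 = -1264.3
(Excluded from the trade balance — capital account: debt forgiveness received from foreign official creditors 106.4, acquisition of foreign patents and trademarks (non-produced assets) 100.9; secondary income: official development assistance provided to other countries 93.6, personal remittances received from nationals working abroad 244.8, official foreign aid grants received (current) 87.6; primary income: interest received on holdings of foreign bonds 343.1, dividends paid to foreign shareholders of resident firms 255.5, profits repatriated by foreign-owned firms operating domestically 357.2; financial account: foreign purchases of domestic corporate bonds 997.7, new loans extended by domestic banks to foreign borrowers 621.4.)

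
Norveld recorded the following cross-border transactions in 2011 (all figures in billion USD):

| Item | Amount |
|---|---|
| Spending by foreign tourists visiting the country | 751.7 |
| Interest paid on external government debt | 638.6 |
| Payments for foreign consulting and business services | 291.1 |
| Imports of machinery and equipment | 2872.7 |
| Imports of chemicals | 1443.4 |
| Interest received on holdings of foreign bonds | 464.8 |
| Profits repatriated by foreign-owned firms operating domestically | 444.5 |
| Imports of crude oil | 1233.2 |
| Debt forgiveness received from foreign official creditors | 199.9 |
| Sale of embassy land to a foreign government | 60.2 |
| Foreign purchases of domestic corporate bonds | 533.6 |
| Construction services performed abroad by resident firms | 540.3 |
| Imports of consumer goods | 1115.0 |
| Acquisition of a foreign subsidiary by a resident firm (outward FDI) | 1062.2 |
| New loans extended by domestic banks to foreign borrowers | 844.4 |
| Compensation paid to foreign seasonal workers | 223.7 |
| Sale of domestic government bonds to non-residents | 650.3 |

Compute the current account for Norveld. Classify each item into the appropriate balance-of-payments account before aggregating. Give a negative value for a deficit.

Goods: -2872.7 - 1233.2 - 1115.0 - 1443.4 = -6664.3
Services: 751.7 + 540.3 - 291.1 = 1000.9
Primary income: 464.8 - 638.6 - 223.7 - 444.5 = -842.0
Current account = (-6664.3) + 1000.9 + (-842.0) = -6505.4
(Excluded from the current account — capital account: debt forgiveness received from foreign official creditors 199.9, sale of embassy land to a foreign government 60.2; financial account: foreign purchases of domestic corporate bonds 533.6, acquisition of a foreign subsidiary by a resident firm (outward FDI) 1062.2, new loans extended by domestic banks to foreign borrowers 844.4, sale of domestic government bonds to non-residents 650.3.)

-6505.4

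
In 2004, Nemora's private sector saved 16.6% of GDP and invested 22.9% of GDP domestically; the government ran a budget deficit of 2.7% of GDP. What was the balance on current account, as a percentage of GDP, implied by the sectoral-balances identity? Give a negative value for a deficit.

-9.0

By the sectoral-balances identity, CA = (S_private - I) + (T - G).
Private balance = 16.6 - 22.9 = -6.3
Government balance (T - G) = -2.7
CA = -6.3 + (-2.7) = -9.0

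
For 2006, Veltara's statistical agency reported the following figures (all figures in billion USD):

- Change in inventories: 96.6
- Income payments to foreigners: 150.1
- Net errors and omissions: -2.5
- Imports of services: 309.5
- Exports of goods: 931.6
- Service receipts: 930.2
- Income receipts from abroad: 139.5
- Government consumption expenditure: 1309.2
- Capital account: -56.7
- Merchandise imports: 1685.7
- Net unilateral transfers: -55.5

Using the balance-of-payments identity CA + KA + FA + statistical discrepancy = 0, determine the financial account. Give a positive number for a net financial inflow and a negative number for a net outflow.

Goods balance = 931.6 - 1685.7 = -754.1
Services balance = 930.2 - 309.5 = 620.7
Trade balance (goods + services) = -754.1 + 620.7 = -133.4
Net primary income = 139.5 - 150.1 = -10.6
Net secondary income = -55.5
Current account = -133.4 + (-10.6) + (-55.5) = -199.5
Financial account = -(-199.5 + (-56.7) + (-2.5)) = 258.7

258.7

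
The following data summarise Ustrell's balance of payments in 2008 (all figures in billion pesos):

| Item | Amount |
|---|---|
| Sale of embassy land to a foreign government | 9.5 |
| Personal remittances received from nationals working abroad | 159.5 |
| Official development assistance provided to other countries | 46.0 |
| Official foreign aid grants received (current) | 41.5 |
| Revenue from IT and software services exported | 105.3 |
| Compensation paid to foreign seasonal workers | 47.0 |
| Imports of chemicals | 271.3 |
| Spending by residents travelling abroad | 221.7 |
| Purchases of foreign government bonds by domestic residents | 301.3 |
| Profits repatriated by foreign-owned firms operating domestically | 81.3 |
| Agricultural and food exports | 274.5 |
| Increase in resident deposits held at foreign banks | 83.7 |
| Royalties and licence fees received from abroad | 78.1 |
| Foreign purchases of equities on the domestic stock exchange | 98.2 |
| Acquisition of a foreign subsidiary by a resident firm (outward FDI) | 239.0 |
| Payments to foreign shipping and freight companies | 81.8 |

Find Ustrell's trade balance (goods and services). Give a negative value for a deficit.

Goods: -271.3 + 274.5 = 3.2
Services: 78.1 - 81.8 + 105.3 - 221.7 = -120.1
Trade balance = 3.2 + (-120.1) = -116.9
(Excluded from the trade balance — capital account: sale of embassy land to a foreign government 9.5; secondary income: personal remittances received from nationals working abroad 159.5, official development assistance provided to other countries 46.0, official foreign aid grants received (current) 41.5; primary income: compensation paid to foreign seasonal workers 47.0, profits repatriated by foreign-owned firms operating domestically 81.3; financial account: purchases of foreign government bonds by domestic residents 301.3, increase in resident deposits held at foreign banks 83.7, foreign purchases of equities on the domestic stock exchange 98.2, acquisition of a foreign subsidiary by a resident firm (outward FDI) 239.0.)

-116.9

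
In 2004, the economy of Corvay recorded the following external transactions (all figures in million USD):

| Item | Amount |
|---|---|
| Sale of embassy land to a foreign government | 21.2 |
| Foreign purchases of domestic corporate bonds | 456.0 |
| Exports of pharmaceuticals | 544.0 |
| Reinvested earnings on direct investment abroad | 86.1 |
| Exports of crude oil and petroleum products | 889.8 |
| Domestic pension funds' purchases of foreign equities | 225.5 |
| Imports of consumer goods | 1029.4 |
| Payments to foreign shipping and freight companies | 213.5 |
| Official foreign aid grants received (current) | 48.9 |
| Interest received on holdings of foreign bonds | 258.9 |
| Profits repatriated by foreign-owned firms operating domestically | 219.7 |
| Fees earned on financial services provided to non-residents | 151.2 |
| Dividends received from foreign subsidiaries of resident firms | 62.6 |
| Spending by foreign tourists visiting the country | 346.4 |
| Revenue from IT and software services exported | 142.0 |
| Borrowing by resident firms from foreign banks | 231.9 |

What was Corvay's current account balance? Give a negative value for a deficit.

1067.3

Goods: 544.0 + 889.8 - 1029.4 = 404.4
Services: 346.4 + 151.2 + 142.0 - 213.5 = 426.1
Primary income: 86.1 + 62.6 + 258.9 - 219.7 = 187.9
Secondary income: 48.9
Current account = 404.4 + 426.1 + 187.9 + 48.9 = 1067.3
(Excluded from the current account — capital account: sale of embassy land to a foreign government 21.2; financial account: foreign purchases of domestic corporate bonds 456.0, domestic pension funds' purchases of foreign equities 225.5, borrowing by resident firms from foreign banks 231.9.)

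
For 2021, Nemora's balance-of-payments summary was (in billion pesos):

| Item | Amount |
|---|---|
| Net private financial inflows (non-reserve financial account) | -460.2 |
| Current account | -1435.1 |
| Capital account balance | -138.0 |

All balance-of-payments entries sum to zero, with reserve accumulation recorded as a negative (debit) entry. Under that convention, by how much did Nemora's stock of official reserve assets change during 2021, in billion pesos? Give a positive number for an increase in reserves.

Official reserve transactions balance = -((-1435.1) + (-138.0) + (-460.2)) = 2033.3
An accumulation of reserves is recorded as a debit (negative entry), so the change in the stock of reserves is the negative of that balance.
Change in official reserves = -(2033.3) = -2033.3

-2033.3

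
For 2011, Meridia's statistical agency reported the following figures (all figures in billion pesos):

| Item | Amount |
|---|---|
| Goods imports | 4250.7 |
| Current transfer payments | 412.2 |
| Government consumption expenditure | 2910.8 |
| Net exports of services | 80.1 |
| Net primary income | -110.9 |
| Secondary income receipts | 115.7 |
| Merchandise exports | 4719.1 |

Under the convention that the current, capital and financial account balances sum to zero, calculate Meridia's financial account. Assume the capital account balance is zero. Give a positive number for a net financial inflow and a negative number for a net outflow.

Goods balance = 4719.1 - 4250.7 = 468.4
Services balance = 80.1
Trade balance (goods + services) = 468.4 + 80.1 = 548.5
Net primary income = -110.9
Net secondary income = 115.7 - 412.2 = -296.5
Current account = 548.5 + (-110.9) + (-296.5) = 141.1
Financial account = -(141.1) = -141.1

-141.1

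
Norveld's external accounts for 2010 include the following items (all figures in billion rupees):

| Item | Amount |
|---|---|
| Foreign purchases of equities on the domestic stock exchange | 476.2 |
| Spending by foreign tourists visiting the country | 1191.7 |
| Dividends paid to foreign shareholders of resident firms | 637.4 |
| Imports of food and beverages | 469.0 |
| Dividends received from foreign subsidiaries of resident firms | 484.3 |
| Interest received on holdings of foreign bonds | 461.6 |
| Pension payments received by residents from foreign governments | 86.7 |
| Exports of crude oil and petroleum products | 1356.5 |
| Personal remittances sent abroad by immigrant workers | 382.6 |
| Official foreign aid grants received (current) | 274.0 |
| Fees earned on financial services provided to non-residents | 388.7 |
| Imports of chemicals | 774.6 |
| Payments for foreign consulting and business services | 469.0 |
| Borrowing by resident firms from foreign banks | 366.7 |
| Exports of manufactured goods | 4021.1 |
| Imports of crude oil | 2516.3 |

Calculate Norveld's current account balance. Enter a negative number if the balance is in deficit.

3015.7

Goods: -774.6 + 1356.5 - 2516.3 + 4021.1 - 469.0 = 1617.7
Services: 388.7 - 469.0 + 1191.7 = 1111.4
Primary income: -637.4 + 484.3 + 461.6 = 308.5
Secondary income: -382.6 + 274.0 + 86.7 = -21.9
Current account = 1617.7 + 1111.4 + 308.5 + (-21.9) = 3015.7
(Excluded from the current account — financial account: foreign purchases of equities on the domestic stock exchange 476.2, borrowing by resident firms from foreign banks 366.7.)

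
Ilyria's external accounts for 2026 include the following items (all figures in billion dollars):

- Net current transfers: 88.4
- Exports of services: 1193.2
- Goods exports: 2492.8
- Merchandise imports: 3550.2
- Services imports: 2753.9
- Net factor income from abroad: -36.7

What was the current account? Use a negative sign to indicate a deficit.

Goods balance = 2492.8 - 3550.2 = -1057.4
Services balance = 1193.2 - 2753.9 = -1560.7
Trade balance (goods + services) = -1057.4 + (-1560.7) = -2618.1
Net primary income = -36.7
Net secondary income = 88.4
Current account = -2618.1 + (-36.7) + 88.4 = -2566.4

-2566.4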